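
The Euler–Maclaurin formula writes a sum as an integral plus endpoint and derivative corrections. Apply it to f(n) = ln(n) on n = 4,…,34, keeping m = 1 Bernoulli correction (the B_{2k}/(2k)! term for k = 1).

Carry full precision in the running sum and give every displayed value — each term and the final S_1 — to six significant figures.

S_1 ≈ 86.7890

Integral: ∫_4^34 ln(x) dx = 84.3511.
Endpoint term: (f(4) + f(34))/2 = (1.38629 + 3.52636)/2 = 2.45633.
So far: 86.8074.
Order-1 term: 1/12 · (0.0294118 − 0.250000) = -0.0183824.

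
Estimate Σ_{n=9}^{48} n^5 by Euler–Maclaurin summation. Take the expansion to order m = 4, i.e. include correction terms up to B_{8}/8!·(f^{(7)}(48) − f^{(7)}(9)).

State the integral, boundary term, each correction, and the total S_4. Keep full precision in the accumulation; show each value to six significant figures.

Integral: ∫_9^48 x^5 dx = 2.03834e+09.
Boundary: ½(f(9) + f(48)) = ½(59049.0 + 2.54804e+08) = 1.27432e+08.
So far: 2.16577e+09.
Correction k=1: B_{2}/2! · (f^{(1)}(48) − f^{(1)}(9)) = 1/12 · (2.65421e+07 − 32805.0) = 2.20911e+06.
Partial sum through k=1: 2.16798e+09.
Correction k=2: B_{4}/4! · (f^{(3)}(48) − f^{(3)}(9)) = −1/720 · (138240 − 4860.00) = -185.250.
Partial sum through k=2: 2.16798e+09.
Correction k=3: B_{6}/6! · (f^{(5)}(48) − f^{(5)}(9)) = 1/30240 · (120.000 − 120.000) = 0.00000.
Partial sum through k=3: 2.16798e+09.
Correction k=4: B_{8}/8! · (f^{(7)}(48) − f^{(7)}(9)) = −1/1209600 · (0.00000 − 0.00000) = 0.00000.

S_4 ≈ 2.16798e+09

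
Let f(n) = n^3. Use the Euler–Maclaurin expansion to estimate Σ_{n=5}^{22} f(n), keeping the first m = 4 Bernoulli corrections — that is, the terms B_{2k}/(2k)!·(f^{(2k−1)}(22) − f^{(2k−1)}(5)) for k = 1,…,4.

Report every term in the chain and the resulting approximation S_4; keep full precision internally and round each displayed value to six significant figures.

∫_5^22 x^3 dx evaluates to 58407.8.
Endpoint term: (f(5) + f(22))/2 = (125.000 + 10648.0)/2 = 5386.50.
So far: 63794.2.
k=1: B_{2}/(2)! × [f^{(1)}(22) − f^{(1)}(5)] = 1/12 × (1452.00 − 75.0000) = 114.750.
Partial sum through k=1: 63909.0.
k=2: B_{4}/(4)! × [f^{(3)}(22) − f^{(3)}(5)] = −1/720 × (6.00000 − 6.00000) = 0.00000.
Partial sum through k=2: 63909.0.
k=3: B_{6}/(6)! × [f^{(5)}(22) − f^{(5)}(5)] = 1/30240 × (0.00000 − 0.00000) = 0.00000.
Partial sum through k=3: 63909.0.
k=4: B_{8}/(8)! × [f^{(7)}(22) − f^{(7)}(5)] = −1/1209600 × (0.00000 − 0.00000) = 0.00000.

S_4 ≈ 63909.0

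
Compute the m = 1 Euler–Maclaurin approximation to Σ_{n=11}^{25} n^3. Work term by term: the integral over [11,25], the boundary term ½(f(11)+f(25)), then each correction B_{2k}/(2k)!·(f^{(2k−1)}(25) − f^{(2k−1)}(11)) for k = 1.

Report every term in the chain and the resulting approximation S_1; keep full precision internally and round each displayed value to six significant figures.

S_1 ≈ 102600

Integral: ∫_11^25 x^3 dx = 93996.0.
Boundary: ½(f(11) + f(25)) = ½(1331.00 + 15625.0) = 8478.00.
So far: 102474.
k=1: B_{2}/(2)! × [f^{(1)}(25) − f^{(1)}(11)] = 1/12 × (1875.00 − 363.000) = 126.000.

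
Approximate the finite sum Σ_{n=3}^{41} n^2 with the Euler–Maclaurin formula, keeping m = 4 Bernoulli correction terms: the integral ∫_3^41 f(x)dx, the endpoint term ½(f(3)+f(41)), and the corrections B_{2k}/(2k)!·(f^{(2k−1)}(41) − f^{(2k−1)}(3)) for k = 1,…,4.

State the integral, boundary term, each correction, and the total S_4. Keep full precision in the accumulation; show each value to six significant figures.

S_4 ≈ 23816.0

∫_3^41 x^2 dx evaluates to 22964.7.
½[f(3) + f(41)] = ½[9.00000 + 1681.00] = 845.000.
So far: 23809.7.
Order-1 term: 1/12 · (82.0000 − 6.00000) = 6.33333.
Running total after k=1: 23816.0.
Order-2 term: −1/720 · (0.00000 − 0.00000) = 0.00000.
Running total after k=2: 23816.0.
Order-3 term: 1/30240 · (0.00000 − 0.00000) = 0.00000.
Running total after k=3: 23816.0.
Order-4 term: −1/1209600 · (0.00000 − 0.00000) = 0.00000.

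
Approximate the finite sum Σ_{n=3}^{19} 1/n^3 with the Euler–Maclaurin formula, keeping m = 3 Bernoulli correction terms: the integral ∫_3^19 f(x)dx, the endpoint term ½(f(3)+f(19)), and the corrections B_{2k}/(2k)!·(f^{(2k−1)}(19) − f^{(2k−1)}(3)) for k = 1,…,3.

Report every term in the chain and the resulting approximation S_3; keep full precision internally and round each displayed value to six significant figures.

Integral: ∫_3^19 1/x^3 dx = 0.0541705.
Endpoint term: (f(3) + f(19))/2 = (0.0370370 + 0.000145794)/2 = 0.0185914.
Running total after boundary: 0.0727619.
Order-1 term: 1/12 · (-2.30201e-05 − (-0.0370370)) = 0.00308450.
Partial sum through k=1: 0.0758464.
Order-2 term: −1/720 · (-1.27535e-06 − (-0.0823045)) = -0.000114310.
Partial sum through k=2: 0.0757321.
Order-3 term: 1/30240 · (-1.48379e-07 − (-0.384088)) = 1.27013e-05.

S_3 ≈ 0.0757448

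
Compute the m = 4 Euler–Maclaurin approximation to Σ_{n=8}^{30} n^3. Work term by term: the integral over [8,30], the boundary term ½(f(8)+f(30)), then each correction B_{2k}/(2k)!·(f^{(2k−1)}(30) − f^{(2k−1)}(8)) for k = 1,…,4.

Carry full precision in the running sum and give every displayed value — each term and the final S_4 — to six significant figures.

Integral: ∫_8^30 x^3 dx = 201476.
½[f(8) + f(30)] = ½[512.000 + 27000.0] = 13756.0.
Integral + boundary = 215232.
k=1: B_{2}/(2)! × [f^{(1)}(30) − f^{(1)}(8)] = 1/12 × (2700.00 − 192.000) = 209.000.
After k=1: 215441.
k=2: B_{4}/(4)! × [f^{(3)}(30) − f^{(3)}(8)] = −1/720 × (6.00000 − 6.00000) = 0.00000.
After k=2: 215441.
k=3: B_{6}/(6)! × [f^{(5)}(30) − f^{(5)}(8)] = 1/30240 × (0.00000 − 0.00000) = 0.00000.
After k=3: 215441.
k=4: B_{8}/(8)! × [f^{(7)}(30) − f^{(7)}(8)] = −1/1209600 × (0.00000 − 0.00000) = 0.00000.

S_4 ≈ 215441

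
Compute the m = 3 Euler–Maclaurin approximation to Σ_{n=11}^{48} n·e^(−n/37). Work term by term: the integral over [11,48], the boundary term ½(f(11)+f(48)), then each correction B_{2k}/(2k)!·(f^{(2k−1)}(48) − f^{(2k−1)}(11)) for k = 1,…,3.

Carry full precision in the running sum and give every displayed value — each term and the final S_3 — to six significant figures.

Integral: ∫_11^48 x·e^(−x/37) dx = 459.822.
Endpoint term: (f(11) + f(48))/2 = (8.17105 + 13.1169)/2 = 10.6440.
So far: 470.466.
Order-1 term: 1/12 · (-0.0812422 − 0.521984) = -0.0502688.
Running total after k=1: 470.415.
Order-2 term: −1/720 · (0.000339881 − 0.00146649) = 1.56474e-06.
Running total after k=2: 470.415.
Order-3 term: 1/30240 · (5.39887e-07 − 1.86391e-06) = -4.37840e-11.

S_3 ≈ 470.415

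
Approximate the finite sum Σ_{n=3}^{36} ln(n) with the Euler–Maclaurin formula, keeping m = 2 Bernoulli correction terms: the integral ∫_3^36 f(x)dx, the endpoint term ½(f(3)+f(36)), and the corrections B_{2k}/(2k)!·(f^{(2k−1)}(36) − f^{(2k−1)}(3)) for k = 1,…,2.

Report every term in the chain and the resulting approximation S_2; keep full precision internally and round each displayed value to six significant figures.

∫_3^36 ln(x) dx evaluates to 92.7108.
½[f(3) + f(36)] = ½[1.09861 + 3.58352] = 2.34107.
Running total after boundary: 95.0519.
Correction k=1: B_{2}/2! · (f^{(1)}(36) − f^{(1)}(3)) = 1/12 · (0.0277778 − 0.333333) = -0.0254630.
After k=1: 95.0264.
Correction k=2: B_{4}/4! · (f^{(3)}(36) − f^{(3)}(3)) = −1/720 · (4.28669e-05 − 0.0740741) = 0.000102821.

S_2 ≈ 95.0266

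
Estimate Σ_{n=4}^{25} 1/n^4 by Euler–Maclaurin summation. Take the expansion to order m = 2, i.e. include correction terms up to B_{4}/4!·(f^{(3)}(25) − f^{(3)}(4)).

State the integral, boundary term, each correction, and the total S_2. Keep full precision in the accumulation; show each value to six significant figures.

Integral: ∫_4^25 1/x^4 dx = 0.00518700.
½[f(4) + f(25)] = ½[0.00390625 + 2.56000e-06] = 0.00195441.
So far: 0.00714140.
Correction k=1: B_{2}/2! · (f^{(1)}(25) − f^{(1)}(4)) = 1/12 · (-4.09600e-07 − (-0.00390625)) = 0.000325487.
Partial sum through k=1: 0.00746689.
Correction k=2: B_{4}/4! · (f^{(3)}(25) − f^{(3)}(4)) = −1/720 · (-1.96608e-08 − (-0.00732422)) = -1.01725e-05.

S_2 ≈ 0.00745672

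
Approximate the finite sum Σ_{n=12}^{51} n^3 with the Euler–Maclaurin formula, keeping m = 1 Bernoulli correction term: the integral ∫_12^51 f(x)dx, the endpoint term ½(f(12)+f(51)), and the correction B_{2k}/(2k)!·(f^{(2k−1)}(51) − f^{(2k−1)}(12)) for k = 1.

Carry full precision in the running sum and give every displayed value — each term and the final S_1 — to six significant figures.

∫_12^51 x^3 dx evaluates to 1.68612e+06.
Boundary: ½(f(12) + f(51)) = ½(1728.00 + 132651) = 67189.5.
So far: 1.75331e+06.
Correction k=1: B_{2}/2! · (f^{(1)}(51) − f^{(1)}(12)) = 1/12 · (7803.00 − 432.000) = 614.250.

S_1 ≈ 1.75392e+06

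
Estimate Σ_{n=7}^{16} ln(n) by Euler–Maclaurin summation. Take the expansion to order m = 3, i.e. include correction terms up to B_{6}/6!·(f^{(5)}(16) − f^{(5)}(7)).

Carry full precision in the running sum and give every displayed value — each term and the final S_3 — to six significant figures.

S_3 ≈ 24.0926

Integral: ∫_7^16 ln(x) dx = 21.7400.
Boundary: ½(f(7) + f(16)) = ½(1.94591 + 2.77259) = 2.35925.
Running total after boundary: 24.0993.
Order-1 term: 1/12 · (0.0625000 − 0.142857) = -0.00669643.
Running total after k=1: 24.0926.
Order-2 term: −1/720 · (0.000488281 − 0.00583090) = 7.42031e-06.
Running total after k=2: 24.0926.
Order-3 term: 1/30240 · (2.28882e-05 − 0.00142798) = -4.64646e-08.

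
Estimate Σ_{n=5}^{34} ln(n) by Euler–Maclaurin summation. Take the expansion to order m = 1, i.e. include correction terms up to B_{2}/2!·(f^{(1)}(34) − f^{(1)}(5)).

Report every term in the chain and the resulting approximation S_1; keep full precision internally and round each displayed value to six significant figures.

S_1 ≈ 85.4028

∫_5^34 ln(x) dx evaluates to 82.8491.
Endpoint term: (f(5) + f(34))/2 = (1.60944 + 3.52636)/2 = 2.56790.
Running total after boundary: 85.4170.
Order-1 term: 1/12 · (0.0294118 − 0.200000) = -0.0142157.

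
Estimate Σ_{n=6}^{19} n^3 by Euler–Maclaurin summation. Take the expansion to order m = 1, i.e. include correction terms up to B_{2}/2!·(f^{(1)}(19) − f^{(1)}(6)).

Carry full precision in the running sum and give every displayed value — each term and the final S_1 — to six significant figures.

Integral: ∫_6^19 x^3 dx = 32256.2.
Endpoint term: (f(6) + f(19))/2 = (216.000 + 6859.00)/2 = 3537.50.
Integral + boundary = 35793.8.
k=1: B_{2}/(2)! × [f^{(1)}(19) − f^{(1)}(6)] = 1/12 × (1083.00 − 108.000) = 81.2500.

S_1 ≈ 35875.0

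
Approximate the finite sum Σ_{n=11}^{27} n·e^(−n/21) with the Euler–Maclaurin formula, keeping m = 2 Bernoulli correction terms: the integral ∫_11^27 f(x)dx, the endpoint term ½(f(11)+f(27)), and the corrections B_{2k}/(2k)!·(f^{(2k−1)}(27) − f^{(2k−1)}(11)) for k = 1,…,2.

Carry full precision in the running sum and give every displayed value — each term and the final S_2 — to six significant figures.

S_2 ≈ 126.294

The integral term ∫_11^27 x·e^(−x/21) dx = 119.334.
½[f(11) + f(27)] = ½[6.51486 + 7.46423] = 6.98955.
So far: 126.324.
k=1: B_{2}/(2)! × [f^{(1)}(27) − f^{(1)}(11)] = 1/12 × (-0.0789866 − 0.282029) = -0.0300846.
After k=1: 126.294.
k=2: B_{4}/(4)! × [f^{(3)}(27) − f^{(3)}(11)] = −1/720 × (0.00107465 − 0.00332551) = 3.12619e-06.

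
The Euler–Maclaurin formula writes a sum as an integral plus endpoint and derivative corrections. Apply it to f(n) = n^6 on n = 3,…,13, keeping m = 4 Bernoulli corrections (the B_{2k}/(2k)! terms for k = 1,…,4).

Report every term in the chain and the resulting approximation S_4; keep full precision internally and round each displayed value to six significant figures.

S_4 ≈ 1.15627e+07

Integral: ∫_3^13 x^6 dx = 8.96376e+06.
Endpoint term: (f(3) + f(13))/2 = (729.000 + 4.82681e+06)/2 = 2.41377e+06.
Integral + boundary = 1.13775e+07.
Order-1 term: 1/12 · (2.22776e+06 − 1458.00) = 185525.
Running total after k=1: 1.15631e+07.
Order-2 term: −1/720 · (263640 − 3240.00) = -361.667.
Running total after k=2: 1.15627e+07.
Order-3 term: 1/30240 · (9360.00 − 2160.00) = 0.238095.
Running total after k=3: 1.15627e+07.
Order-4 term: −1/1209600 · (0.00000 − 0.00000) = 0.00000.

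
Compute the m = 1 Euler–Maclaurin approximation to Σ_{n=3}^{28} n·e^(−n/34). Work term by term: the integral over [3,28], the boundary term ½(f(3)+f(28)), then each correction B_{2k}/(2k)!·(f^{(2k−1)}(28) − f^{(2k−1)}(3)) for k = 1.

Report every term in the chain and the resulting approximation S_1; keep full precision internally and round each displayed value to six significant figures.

S_1 ≈ 234.052

The integral term ∫_3^28 x·e^(−x/34) dx = 226.597.
Endpoint term: (f(3) + f(28))/2 = (2.74664 + 12.2886)/2 = 7.51764.
Running total after boundary: 234.115.
k=1: B_{2}/(2)! × [f^{(1)}(28) − f^{(1)}(3)] = 1/12 × (0.0774494 − 0.834762) = -0.0631094.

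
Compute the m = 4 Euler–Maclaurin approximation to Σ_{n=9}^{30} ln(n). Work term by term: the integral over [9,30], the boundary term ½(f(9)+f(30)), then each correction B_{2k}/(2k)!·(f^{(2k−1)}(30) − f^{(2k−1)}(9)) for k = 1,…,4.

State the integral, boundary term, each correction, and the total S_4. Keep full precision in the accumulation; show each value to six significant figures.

The integral term ∫_9^30 ln(x) dx = 61.2609.
Endpoint term: (f(9) + f(30))/2 = (2.19722 + 3.40120)/2 = 2.79921.
Running total after boundary: 64.0601.
Correction k=1: B_{2}/2! · (f^{(1)}(30) − f^{(1)}(9)) = 1/12 · (0.0333333 − 0.111111) = -0.00648148.
After k=1: 64.0536.
Correction k=2: B_{4}/4! · (f^{(3)}(30) − f^{(3)}(9)) = −1/720 · (7.40741e-05 − 0.00274348) = 3.70751e-06.
After k=2: 64.0536.
Correction k=3: B_{6}/6! · (f^{(5)}(30) − f^{(5)}(9)) = 1/30240 · (9.87654e-07 − 0.000406442) = -1.34079e-08.
After k=3: 64.0536.
Correction k=4: B_{8}/8! · (f^{(7)}(30) − f^{(7)}(9)) = −1/1209600 · (3.29218e-08 − 0.000150534) = 1.24422e-10.

S_4 ≈ 64.0536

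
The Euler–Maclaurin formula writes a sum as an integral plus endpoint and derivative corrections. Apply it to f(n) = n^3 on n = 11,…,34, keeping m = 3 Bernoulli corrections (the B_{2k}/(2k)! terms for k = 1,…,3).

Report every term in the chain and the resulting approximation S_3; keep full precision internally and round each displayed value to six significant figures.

Integral: ∫_11^34 x^3 dx = 330424.
Boundary: ½(f(11) + f(34)) = ½(1331.00 + 39304.0) = 20317.5.
Running total after boundary: 350741.
k=1: B_{2}/(2)! × [f^{(1)}(34) − f^{(1)}(11)] = 1/12 × (3468.00 − 363.000) = 258.750.
Partial sum through k=1: 351000.
k=2: B_{4}/(4)! × [f^{(3)}(34) − f^{(3)}(11)] = −1/720 × (6.00000 − 6.00000) = 0.00000.
Partial sum through k=2: 351000.
k=3: B_{6}/(6)! × [f^{(5)}(34) − f^{(5)}(11)] = 1/30240 × (0.00000 − 0.00000) = 0.00000.

S_3 ≈ 351000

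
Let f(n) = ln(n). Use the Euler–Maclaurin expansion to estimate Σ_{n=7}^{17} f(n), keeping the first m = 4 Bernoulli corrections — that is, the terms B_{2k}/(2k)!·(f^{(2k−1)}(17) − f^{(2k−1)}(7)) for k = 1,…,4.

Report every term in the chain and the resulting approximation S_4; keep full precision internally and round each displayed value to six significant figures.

S_4 ≈ 26.9258

∫_7^17 ln(x) dx evaluates to 24.5433.
½[f(7) + f(17)] = ½[1.94591 + 2.83321] = 2.38956.
Integral + boundary = 26.9328.
Order-1 term: 1/12 · (0.0588235 − 0.142857) = -0.00700280.
After k=1: 26.9258.
Order-2 term: −1/720 · (0.000407083 − 0.00583090) = 7.53308e-06.
After k=2: 26.9258.
Order-3 term: 1/30240 · (1.69031e-05 − 0.00142798) = -4.66625e-08.
After k=3: 26.9258.
Order-4 term: −1/1209600 · (1.75465e-06 − 0.000874271) = 7.21327e-10.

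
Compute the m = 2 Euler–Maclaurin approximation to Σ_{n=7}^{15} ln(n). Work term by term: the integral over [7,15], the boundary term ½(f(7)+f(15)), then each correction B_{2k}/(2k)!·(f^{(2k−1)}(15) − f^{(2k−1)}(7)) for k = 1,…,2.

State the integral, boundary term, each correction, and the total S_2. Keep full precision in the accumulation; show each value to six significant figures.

The integral term ∫_7^15 ln(x) dx = 18.9994.
Endpoint term: (f(7) + f(15))/2 = (1.94591 + 2.70805)/2 = 2.32698.
Running total after boundary: 21.3264.
Order-1 term: 1/12 · (0.0666667 − 0.142857) = -0.00634921.
After k=1: 21.3200.
Order-2 term: −1/720 · (0.000592593 − 0.00583090) = 7.27543e-06.

S_2 ≈ 21.3200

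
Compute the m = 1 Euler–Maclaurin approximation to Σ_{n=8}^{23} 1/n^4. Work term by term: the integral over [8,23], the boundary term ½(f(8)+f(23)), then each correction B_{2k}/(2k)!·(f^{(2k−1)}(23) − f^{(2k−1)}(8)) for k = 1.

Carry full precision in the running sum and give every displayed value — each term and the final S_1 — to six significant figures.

S_1 ≈ 0.000757623

The integral term ∫_8^23 1/x^4 dx = 0.000623645.
Endpoint term: (f(8) + f(23))/2 = (0.000244141 + 3.57346e-06)/2 = 0.000123857.
Integral + boundary = 0.000747502.
Correction k=1: B_{2}/2! · (f^{(1)}(23) − f^{(1)}(8)) = 1/12 · (-6.21471e-07 − (-0.000122070)) = 1.01207e-05.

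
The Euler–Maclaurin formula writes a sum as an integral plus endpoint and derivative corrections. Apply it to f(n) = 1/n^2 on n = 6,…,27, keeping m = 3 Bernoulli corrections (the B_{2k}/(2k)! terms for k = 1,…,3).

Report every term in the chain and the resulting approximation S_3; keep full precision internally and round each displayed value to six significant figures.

S_3 ≈ 0.144963

Integral: ∫_6^27 1/x^2 dx = 0.129630.
Endpoint term: (f(6) + f(27))/2 = (0.0277778 + 0.00137174)/2 = 0.0145748.
Integral + boundary = 0.144204.
k=1: B_{2}/(2)! × [f^{(1)}(27) − f^{(1)}(6)] = 1/12 × (-0.000101611 − (-0.00925926)) = 0.000763137.
Running total after k=1: 0.144968.
k=2: B_{4}/(4)! × [f^{(3)}(27) − f^{(3)}(6)] = −1/720 × (-1.67260e-06 − (-0.00308642)) = -4.28437e-06.
Running total after k=2: 0.144963.
k=3: B_{6}/(6)! × [f^{(5)}(27) − f^{(5)}(6)] = 1/30240 × (-6.88313e-08 − (-0.00257202)) = 8.50512e-08.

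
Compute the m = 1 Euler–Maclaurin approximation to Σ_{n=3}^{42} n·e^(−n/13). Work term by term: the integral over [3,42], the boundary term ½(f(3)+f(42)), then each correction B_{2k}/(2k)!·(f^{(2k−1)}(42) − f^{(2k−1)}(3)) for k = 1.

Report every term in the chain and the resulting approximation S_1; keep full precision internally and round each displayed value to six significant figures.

Integral: ∫_3^42 x·e^(−x/13) dx = 136.874.
½[f(3) + f(42)] = ½[2.38177 + 1.66014] = 2.02095.
Integral + boundary = 138.895.
Order-1 term: 1/12 · (-0.0881758 − 0.610710) = -0.0582405.

S_1 ≈ 138.837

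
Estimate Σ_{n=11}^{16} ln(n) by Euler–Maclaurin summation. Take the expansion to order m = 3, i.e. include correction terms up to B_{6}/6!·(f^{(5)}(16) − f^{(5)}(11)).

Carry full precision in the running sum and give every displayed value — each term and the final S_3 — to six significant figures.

∫_11^16 ln(x) dx evaluates to 12.9846.
Endpoint term: (f(11) + f(16))/2 = (2.39790 + 2.77259)/2 = 2.58524.
So far: 15.5698.
k=1: B_{2}/(2)! × [f^{(1)}(16) − f^{(1)}(11)] = 1/12 × (0.0625000 − 0.0909091) = -0.00236742.
Partial sum through k=1: 15.5674.
k=2: B_{4}/(4)! × [f^{(3)}(16) − f^{(3)}(11)] = −1/720 × (0.000488281 − 0.00150263) = 1.40882e-06.
Partial sum through k=2: 15.5674.
k=3: B_{6}/(6)! × [f^{(5)}(16) − f^{(5)}(11)] = 1/30240 × (2.28882e-05 − 0.000149021) = -4.17106e-09.

S_3 ≈ 15.5674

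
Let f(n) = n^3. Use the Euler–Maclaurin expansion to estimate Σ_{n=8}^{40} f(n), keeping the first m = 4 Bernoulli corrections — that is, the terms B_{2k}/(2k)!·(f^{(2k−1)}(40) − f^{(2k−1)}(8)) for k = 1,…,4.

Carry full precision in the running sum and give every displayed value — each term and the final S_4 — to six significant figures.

S_4 ≈ 671616

Integral: ∫_8^40 x^3 dx = 638976.
Boundary: ½(f(8) + f(40)) = ½(512.000 + 64000.0) = 32256.0.
Integral + boundary = 671232.
k=1: B_{2}/(2)! × [f^{(1)}(40) − f^{(1)}(8)] = 1/12 × (4800.00 − 192.000) = 384.000.
After k=1: 671616.
k=2: B_{4}/(4)! × [f^{(3)}(40) − f^{(3)}(8)] = −1/720 × (6.00000 − 6.00000) = 0.00000.
After k=2: 671616.
k=3: B_{6}/(6)! × [f^{(5)}(40) − f^{(5)}(8)] = 1/30240 × (0.00000 − 0.00000) = 0.00000.
After k=3: 671616.
k=4: B_{8}/(8)! × [f^{(7)}(40) − f^{(7)}(8)] = −1/1209600 × (0.00000 − 0.00000) = 0.00000.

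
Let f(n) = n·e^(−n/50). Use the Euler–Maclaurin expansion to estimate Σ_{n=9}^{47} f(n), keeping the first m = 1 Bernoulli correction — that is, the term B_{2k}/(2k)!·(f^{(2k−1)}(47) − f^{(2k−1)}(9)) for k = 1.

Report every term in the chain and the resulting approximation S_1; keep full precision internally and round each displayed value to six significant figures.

∫_9^47 x·e^(−x/50) dx evaluates to 569.502.
Boundary: ½(f(9) + f(47)) = ½(7.51743 + 18.3595) = 12.9385.
So far: 582.441.
Correction k=1: B_{2}/2! · (f^{(1)}(47) − f^{(1)}(9)) = 1/12 · (0.0234377 − 0.684922) = -0.0551237.

S_1 ≈ 582.385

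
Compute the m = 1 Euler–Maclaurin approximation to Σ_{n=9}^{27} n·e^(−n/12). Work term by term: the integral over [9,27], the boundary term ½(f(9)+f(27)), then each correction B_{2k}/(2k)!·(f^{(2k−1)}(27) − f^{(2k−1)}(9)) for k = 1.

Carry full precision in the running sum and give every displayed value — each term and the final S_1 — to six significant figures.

S_1 ≈ 73.2373

The integral term ∫_9^27 x·e^(−x/12) dx = 69.7095.
Endpoint term: (f(9) + f(27))/2 = (4.25130 + 2.84578)/2 = 3.54854.
So far: 73.2581.
k=1: B_{2}/(2)! × [f^{(1)}(27) − f^{(1)}(9)] = 1/12 × (-0.131749 − 0.118092) = -0.0208201.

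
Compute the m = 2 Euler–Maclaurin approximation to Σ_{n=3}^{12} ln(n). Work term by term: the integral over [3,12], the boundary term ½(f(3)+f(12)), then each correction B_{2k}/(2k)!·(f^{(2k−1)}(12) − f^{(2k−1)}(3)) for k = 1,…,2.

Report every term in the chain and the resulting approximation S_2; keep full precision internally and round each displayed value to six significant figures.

S_2 ≈ 19.2941

The integral term ∫_3^12 ln(x) dx = 17.5230.
½[f(3) + f(12)] = ½[1.09861 + 2.48491] = 1.79176.
Integral + boundary = 19.3148.
k=1: B_{2}/(2)! × [f^{(1)}(12) − f^{(1)}(3)] = 1/12 × (0.0833333 − 0.333333) = -0.0208333.
Partial sum through k=1: 19.2940.
k=2: B_{4}/(4)! × [f^{(3)}(12) − f^{(3)}(3)] = −1/720 × (0.00115741 − 0.0740741) = 0.000101273.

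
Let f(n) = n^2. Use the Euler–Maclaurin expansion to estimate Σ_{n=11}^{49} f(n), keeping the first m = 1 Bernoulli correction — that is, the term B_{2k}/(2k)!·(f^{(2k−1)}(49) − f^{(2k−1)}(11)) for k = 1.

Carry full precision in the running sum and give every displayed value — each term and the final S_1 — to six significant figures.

Integral: ∫_11^49 x^2 dx = 38772.7.
½[f(11) + f(49)] = ½[121.000 + 2401.00] = 1261.00.
So far: 40033.7.
Order-1 term: 1/12 · (98.0000 − 22.0000) = 6.33333.

S_1 ≈ 40040.0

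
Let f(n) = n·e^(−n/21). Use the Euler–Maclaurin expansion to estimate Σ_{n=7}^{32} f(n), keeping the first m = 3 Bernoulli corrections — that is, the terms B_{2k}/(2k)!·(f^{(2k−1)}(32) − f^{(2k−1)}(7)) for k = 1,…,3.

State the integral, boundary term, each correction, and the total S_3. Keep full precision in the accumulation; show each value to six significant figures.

Integral: ∫_7^32 x·e^(−x/21) dx = 178.820.
Endpoint term: (f(7) + f(32))/2 = (5.01572 + 6.97217)/2 = 5.99394.
Running total after boundary: 184.814.
k=1: B_{2}/(2)! × [f^{(1)}(32) − f^{(1)}(7)] = 1/12 × (-0.114128 − 0.477688) = -0.0493179.
Partial sum through k=1: 184.764.
k=2: B_{4}/(4)! × [f^{(3)}(32) − f^{(3)}(7)] = −1/720 × (0.000729326 − 0.00433277) = 5.00478e-06.
Partial sum through k=2: 184.764.
k=3: B_{6}/(6)! × [f^{(5)}(32) − f^{(5)}(7)] = 1/30240 × (3.89443e-06 − 1.71935e-05) = -4.39785e-10.

S_3 ≈ 184.764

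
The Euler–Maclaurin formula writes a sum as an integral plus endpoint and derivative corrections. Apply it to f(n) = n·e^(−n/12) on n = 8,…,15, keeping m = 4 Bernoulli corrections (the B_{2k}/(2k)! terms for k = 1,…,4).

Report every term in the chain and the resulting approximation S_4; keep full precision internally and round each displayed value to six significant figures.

S_4 ≈ 34.5748

∫_8^15 x·e^(−x/12) dx evaluates to 30.3926.
Boundary: ½(f(8) + f(15)) = ½(4.10734 + 4.29757) = 4.20245.
Running total after boundary: 34.5950.
k=1: B_{2}/(2)! × [f^{(1)}(15) − f^{(1)}(8)] = 1/12 × (-0.0716262 − 0.171139) = -0.0202304.
After k=1: 34.5748.
k=2: B_{4}/(4)! × [f^{(3)}(15) − f^{(3)}(8)] = −1/720 × (0.00348183 − 0.00831926) = 6.71865e-06.
After k=2: 34.5748.
k=3: B_{6}/(6)! × [f^{(5)}(15) − f^{(5)}(8)] = 1/30240 × (5.18129e-05 − 0.000107292) = -1.83463e-09.
After k=3: 34.5748.
k=4: B_{8}/(8)! × [f^{(7)}(15) − f^{(7)}(8)] = −1/1209600 × (5.51712e-07 − 1.08897e-06) = 4.44160e-13.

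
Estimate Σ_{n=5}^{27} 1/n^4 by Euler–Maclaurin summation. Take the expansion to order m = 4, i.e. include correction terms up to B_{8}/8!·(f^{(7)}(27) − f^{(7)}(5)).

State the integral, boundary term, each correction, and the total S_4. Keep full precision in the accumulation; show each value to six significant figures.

S_4 ≈ 0.00355529

Integral: ∫_5^27 1/x^4 dx = 0.00264973.
Endpoint term: (f(5) + f(27))/2 = (0.00160000 + 1.88168e-06)/2 = 0.000800941.
So far: 0.00345067.
Correction k=1: B_{2}/2! · (f^{(1)}(27) − f^{(1)}(5)) = 1/12 · (-2.78767e-07 − (-0.00128000)) = 0.000106643.
Partial sum through k=1: 0.00355732.
Correction k=2: B_{4}/4! · (f^{(3)}(27) − f^{(3)}(5)) = −1/720 · (-1.14719e-08 − (-0.00153600)) = -2.13332e-06.
Partial sum through k=2: 0.00355518.
Correction k=3: B_{6}/6! · (f^{(5)}(27) − f^{(5)}(5)) = 1/30240 · (-8.81242e-10 − (-0.00344064)) = 1.13778e-07.
Partial sum through k=3: 0.00355530.
Correction k=4: B_{8}/8! · (f^{(7)}(27) − f^{(7)}(5)) = −1/1209600 · (-1.08795e-10 − (-0.0123863)) = -1.02400e-08.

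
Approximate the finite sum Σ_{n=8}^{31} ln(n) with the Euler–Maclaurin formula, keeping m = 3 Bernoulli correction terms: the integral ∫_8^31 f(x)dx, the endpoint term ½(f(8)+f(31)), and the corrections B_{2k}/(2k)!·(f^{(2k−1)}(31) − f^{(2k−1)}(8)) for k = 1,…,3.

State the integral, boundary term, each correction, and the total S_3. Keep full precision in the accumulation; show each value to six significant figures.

The integral term ∫_8^31 ln(x) dx = 66.8181.
½[f(8) + f(31)] = ½[2.07944 + 3.43399] = 2.75671.
Running total after boundary: 69.5748.
Order-1 term: 1/12 · (0.0322581 − 0.125000) = -0.00772849.
Partial sum through k=1: 69.5671.
Order-2 term: −1/720 · (6.71344e-05 − 0.00390625) = 5.33211e-06.
Partial sum through k=2: 69.5671.
Order-3 term: 1/30240 · (8.38306e-07 − 0.000732422) = -2.41926e-08.

S_3 ≈ 69.5671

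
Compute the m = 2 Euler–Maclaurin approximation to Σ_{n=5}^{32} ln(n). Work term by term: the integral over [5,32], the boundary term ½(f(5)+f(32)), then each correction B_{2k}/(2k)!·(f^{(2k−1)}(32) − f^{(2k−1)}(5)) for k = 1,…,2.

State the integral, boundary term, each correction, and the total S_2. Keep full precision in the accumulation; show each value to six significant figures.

Integral: ∫_5^32 ln(x) dx = 75.8564.
Boundary: ½(f(5) + f(32)) = ½(1.60944 + 3.46574) = 2.53759.
So far: 78.3939.
Order-1 term: 1/12 · (0.0312500 − 0.200000) = -0.0140625.
Running total after k=1: 78.3799.
Order-2 term: −1/720 · (6.10352e-05 − 0.0160000) = 2.21375e-05.

S_2 ≈ 78.3799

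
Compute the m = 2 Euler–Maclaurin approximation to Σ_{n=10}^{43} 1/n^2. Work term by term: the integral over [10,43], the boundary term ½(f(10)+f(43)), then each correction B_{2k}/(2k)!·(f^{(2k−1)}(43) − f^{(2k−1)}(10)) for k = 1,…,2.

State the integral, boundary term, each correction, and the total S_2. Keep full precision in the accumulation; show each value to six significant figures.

The integral term ∫_10^43 1/x^2 dx = 0.0767442.
Boundary: ½(f(10) + f(43)) = ½(0.0100000 + 0.000540833) = 0.00527042.
Integral + boundary = 0.0820146.
Correction k=1: B_{2}/2! · (f^{(1)}(43) − f^{(1)}(10)) = 1/12 · (-2.51550e-05 − (-0.00200000)) = 0.000164570.
Running total after k=1: 0.0821792.
Correction k=2: B_{4}/4! · (f^{(3)}(43) − f^{(3)}(10)) = −1/720 · (-1.63256e-07 − (-0.000240000)) = -3.33107e-07.

S_2 ≈ 0.0821788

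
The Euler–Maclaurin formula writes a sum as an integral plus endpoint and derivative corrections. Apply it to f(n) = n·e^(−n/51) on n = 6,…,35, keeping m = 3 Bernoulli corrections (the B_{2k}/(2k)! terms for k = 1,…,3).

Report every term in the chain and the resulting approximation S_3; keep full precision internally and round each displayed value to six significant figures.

S_3 ≈ 387.653

The integral term ∫_6^35 x·e^(−x/51) dx = 376.228.
Boundary: ½(f(6) + f(35)) = ½(5.33406 + 17.6207) = 11.4774.
Running total after boundary: 387.705.
Correction k=1: B_{2}/2! · (f^{(1)}(35) − f^{(1)}(6)) = 1/12 · (0.157945 − 0.784420) = -0.0522063.
Running total after k=1: 387.653.
Correction k=2: B_{4}/4! · (f^{(3)}(35) − f^{(3)}(6)) = −1/720 · (0.000447843 − 0.000985175) = 7.46294e-07.
Running total after k=2: 387.653.
Correction k=3: B_{6}/6! · (f^{(5)}(35) − f^{(5)}(6)) = 1/30240 · (3.21016e-07 − 6.41586e-07) = -1.06009e-11.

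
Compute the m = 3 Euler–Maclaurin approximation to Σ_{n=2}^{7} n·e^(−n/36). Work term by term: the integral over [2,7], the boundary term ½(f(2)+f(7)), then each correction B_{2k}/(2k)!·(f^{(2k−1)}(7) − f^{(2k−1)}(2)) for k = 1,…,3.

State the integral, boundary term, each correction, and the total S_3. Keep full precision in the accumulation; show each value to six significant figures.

∫_2^7 x·e^(−x/36) dx evaluates to 19.6167.
Boundary: ½(f(2) + f(7)) = ½(1.89192 + 5.76304) = 3.82748.
Running total after boundary: 23.4441.
Order-1 term: 1/12 · (0.663207 − 0.893406) = -0.0191832.
Partial sum through k=1: 23.4250.
Order-2 term: −1/720 · (0.00178225 − 0.00214917) = 5.09617e-07.
Partial sum through k=2: 23.4250.
Order-3 term: 1/30240 · (2.35552e-06 − 2.78471e-06) = -1.41927e-11.

S_3 ≈ 23.4250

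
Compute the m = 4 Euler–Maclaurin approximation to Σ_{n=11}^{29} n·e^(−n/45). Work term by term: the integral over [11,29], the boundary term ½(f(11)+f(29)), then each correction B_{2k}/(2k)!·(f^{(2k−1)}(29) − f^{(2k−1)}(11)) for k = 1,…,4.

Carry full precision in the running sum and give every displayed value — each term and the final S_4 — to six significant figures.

S_4 ≈ 237.300

Integral: ∫_11^29 x·e^(−x/45) dx = 225.414.
Boundary: ½(f(11) + f(29)) = ½(8.61453 + 15.2237) = 11.9191.
Running total after boundary: 237.333.
Order-1 term: 1/12 · (0.186650 − 0.591705) = -0.0337546.
Partial sum through k=1: 237.300.
Order-2 term: −1/720 · (0.000610646 − 0.00106567) = 6.31979e-07.
Partial sum through k=2: 237.300.
Order-3 term: 1/30240 · (5.57590e-07 − 9.08218e-07) = -1.15949e-11.
Partial sum through k=3: 237.300.
Order-4 term: −1/1209600 · (4.01791e-10 − 6.37126e-10) = 1.94556e-16.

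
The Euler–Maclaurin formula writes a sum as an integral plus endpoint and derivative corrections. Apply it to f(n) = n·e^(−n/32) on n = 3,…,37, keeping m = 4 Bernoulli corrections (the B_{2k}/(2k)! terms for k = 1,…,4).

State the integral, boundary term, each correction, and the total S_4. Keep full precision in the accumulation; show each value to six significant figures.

Integral: ∫_3^37 x·e^(−x/32) dx = 324.994.
Endpoint term: (f(3) + f(37))/2 = (2.73153 + 11.6426)/2 = 7.18705.
Integral + boundary = 332.181.
k=1: B_{2}/(2)! × [f^{(1)}(37) − f^{(1)}(3)] = 1/12 × (-0.0491662 − 0.825150) = -0.0728597.
Partial sum through k=1: 332.108.
k=2: B_{4}/(4)! × [f^{(3)}(37) − f^{(3)}(3)] = −1/720 × (0.000566564 − 0.00258415) = 2.80220e-06.
Partial sum through k=2: 332.108.
k=3: B_{6}/(6)! × [f^{(5)}(37) − f^{(5)}(3)] = 1/30240 × (1.15346e-06 − 4.26025e-06) = -1.02738e-10.
Partial sum through k=3: 332.108.
k=4: B_{8}/(8)! × [f^{(7)}(37) − f^{(7)}(3)] = −1/1209600 × (1.71253e-09 − 5.85635e-09) = 3.42578e-15.

S_4 ≈ 332.108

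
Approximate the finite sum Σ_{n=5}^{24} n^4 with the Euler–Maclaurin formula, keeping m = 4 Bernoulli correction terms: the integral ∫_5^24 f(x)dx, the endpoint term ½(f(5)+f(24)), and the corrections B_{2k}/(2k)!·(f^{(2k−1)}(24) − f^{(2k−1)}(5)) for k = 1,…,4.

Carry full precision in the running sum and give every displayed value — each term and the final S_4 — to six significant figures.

S_4 ≈ 1.76267e+06

The integral term ∫_5^24 x^4 dx = 1.59190e+06.
Boundary: ½(f(5) + f(24)) = ½(625.000 + 331776) = 166200.
So far: 1.75810e+06.
k=1: B_{2}/(2)! × [f^{(1)}(24) − f^{(1)}(5)] = 1/12 × (55296.0 − 500.000) = 4566.33.
Running total after k=1: 1.76267e+06.
k=2: B_{4}/(4)! × [f^{(3)}(24) − f^{(3)}(5)] = −1/720 × (576.000 − 120.000) = -0.633333.
Running total after k=2: 1.76267e+06.
k=3: B_{6}/(6)! × [f^{(5)}(24) − f^{(5)}(5)] = 1/30240 × (0.00000 − 0.00000) = 0.00000.
Running total after k=3: 1.76267e+06.
k=4: B_{8}/(8)! × [f^{(7)}(24) − f^{(7)}(5)] = −1/1209600 × (0.00000 − 0.00000) = 0.00000.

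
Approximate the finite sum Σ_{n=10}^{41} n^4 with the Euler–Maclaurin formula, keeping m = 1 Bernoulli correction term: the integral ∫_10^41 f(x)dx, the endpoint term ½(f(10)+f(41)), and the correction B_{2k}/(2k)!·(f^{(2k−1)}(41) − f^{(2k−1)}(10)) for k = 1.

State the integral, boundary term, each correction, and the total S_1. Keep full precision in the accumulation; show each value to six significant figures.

∫_10^41 x^4 dx evaluates to 2.31512e+07.
Boundary: ½(f(10) + f(41)) = ½(10000.0 + 2.82576e+06) = 1.41788e+06.
So far: 2.45691e+07.
k=1: B_{2}/(2)! × [f^{(1)}(41) − f^{(1)}(10)] = 1/12 × (275684 − 4000.00) = 22640.3.

S_1 ≈ 2.45918e+07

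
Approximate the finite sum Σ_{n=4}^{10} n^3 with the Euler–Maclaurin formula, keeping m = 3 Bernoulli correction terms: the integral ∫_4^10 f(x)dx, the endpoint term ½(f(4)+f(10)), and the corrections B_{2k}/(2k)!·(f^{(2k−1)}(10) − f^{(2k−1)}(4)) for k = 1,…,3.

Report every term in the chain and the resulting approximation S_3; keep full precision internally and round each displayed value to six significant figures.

S_3 ≈ 2989.00

Integral: ∫_4^10 x^3 dx = 2436.00.
Boundary: ½(f(4) + f(10)) = ½(64.0000 + 1000.00) = 532.000.
Integral + boundary = 2968.00.
Correction k=1: B_{2}/2! · (f^{(1)}(10) − f^{(1)}(4)) = 1/12 · (300.000 − 48.0000) = 21.0000.
Partial sum through k=1: 2989.00.
Correction k=2: B_{4}/4! · (f^{(3)}(10) − f^{(3)}(4)) = −1/720 · (6.00000 − 6.00000) = 0.00000.
Partial sum through k=2: 2989.00.
Correction k=3: B_{6}/6! · (f^{(5)}(10) − f^{(5)}(4)) = 1/30240 · (0.00000 − 0.00000) = 0.00000.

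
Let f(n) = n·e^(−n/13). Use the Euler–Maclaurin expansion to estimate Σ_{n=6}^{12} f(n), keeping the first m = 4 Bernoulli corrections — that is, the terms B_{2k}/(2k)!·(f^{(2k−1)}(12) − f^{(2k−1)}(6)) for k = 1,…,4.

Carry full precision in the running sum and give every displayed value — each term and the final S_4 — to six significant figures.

S_4 ≈ 30.8156

The integral term ∫_6^12 x·e^(−x/13) dx = 26.5666.
Endpoint term: (f(6) + f(12))/2 = (3.78188 + 4.76754)/2 = 4.27471.
Running total after boundary: 30.8413.
Correction k=1: B_{2}/2! · (f^{(1)}(12) − f^{(1)}(6)) = 1/12 · (0.0305611 − 0.339399) = -0.0257365.
Running total after k=1: 30.8155.
Correction k=2: B_{4}/4! · (f^{(3)}(12) − f^{(3)}(6)) = −1/720 · (0.00488255 − 0.00946761) = 6.36814e-06.
Running total after k=2: 30.8156.
Correction k=3: B_{6}/6! · (f^{(5)}(12) − f^{(5)}(6)) = 1/30240 · (5.67116e-05 − 0.000100159) = -1.43677e-09.
Running total after k=3: 30.8156.
Correction k=4: B_{8}/8! · (f^{(7)}(12) − f^{(7)}(6)) = −1/1209600 · (5.00192e-07 − 8.53831e-07) = 2.92360e-13.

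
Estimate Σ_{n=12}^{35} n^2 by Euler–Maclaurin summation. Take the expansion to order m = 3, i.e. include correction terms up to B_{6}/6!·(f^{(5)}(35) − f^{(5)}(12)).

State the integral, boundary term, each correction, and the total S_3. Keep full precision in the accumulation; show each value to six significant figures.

Integral: ∫_12^35 x^2 dx = 13715.7.
Endpoint term: (f(12) + f(35))/2 = (144.000 + 1225.00)/2 = 684.500.
Integral + boundary = 14400.2.
Correction k=1: B_{2}/2! · (f^{(1)}(35) − f^{(1)}(12)) = 1/12 · (70.0000 − 24.0000) = 3.83333.
Running total after k=1: 14404.0.
Correction k=2: B_{4}/4! · (f^{(3)}(35) − f^{(3)}(12)) = −1/720 · (0.00000 − 0.00000) = 0.00000.
Running total after k=2: 14404.0.
Correction k=3: B_{6}/6! · (f^{(5)}(35) − f^{(5)}(12)) = 1/30240 · (0.00000 − 0.00000) = 0.00000.

S_3 ≈ 14404.0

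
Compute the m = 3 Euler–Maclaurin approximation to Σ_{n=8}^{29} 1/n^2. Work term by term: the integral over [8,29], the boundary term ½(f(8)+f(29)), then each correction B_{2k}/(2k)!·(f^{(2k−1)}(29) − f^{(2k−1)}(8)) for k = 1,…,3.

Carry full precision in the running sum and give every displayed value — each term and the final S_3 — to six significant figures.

∫_8^29 1/x^2 dx evaluates to 0.0905172.
½[f(8) + f(29)] = ½[0.0156250 + 0.00118906] = 0.00840703.
Integral + boundary = 0.0989243.
k=1: B_{2}/(2)! × [f^{(1)}(29) − f^{(1)}(8)] = 1/12 × (-8.20042e-05 − (-0.00390625)) = 0.000318687.
Partial sum through k=1: 0.0992430.
k=2: B_{4}/(4)! × [f^{(3)}(29) − f^{(3)}(8)] = −1/720 × (-1.17010e-06 − (-0.000732422)) = -1.01563e-06.
Partial sum through k=2: 0.0992419.
k=3: B_{6}/(6)! × [f^{(5)}(29) − f^{(5)}(8)] = 1/30240 × (-4.17394e-08 − (-0.000343323)) = 1.13519e-08.

S_3 ≈ 0.0992420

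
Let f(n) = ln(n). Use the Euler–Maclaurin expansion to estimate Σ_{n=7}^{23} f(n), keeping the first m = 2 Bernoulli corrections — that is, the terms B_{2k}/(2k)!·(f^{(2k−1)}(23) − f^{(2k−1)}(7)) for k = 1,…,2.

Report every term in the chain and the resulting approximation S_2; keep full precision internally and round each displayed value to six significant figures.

S_2 ≈ 45.0274

∫_7^23 ln(x) dx evaluates to 42.4950.
Endpoint term: (f(7) + f(23))/2 = (1.94591 + 3.13549)/2 = 2.54070.
So far: 45.0357.
k=1: B_{2}/(2)! × [f^{(1)}(23) − f^{(1)}(7)] = 1/12 × (0.0434783 − 0.142857) = -0.00828157.
Running total after k=1: 45.0274.
k=2: B_{4}/(4)! × [f^{(3)}(23) − f^{(3)}(7)] = −1/720 × (0.000164379 − 0.00583090) = 7.87017e-06.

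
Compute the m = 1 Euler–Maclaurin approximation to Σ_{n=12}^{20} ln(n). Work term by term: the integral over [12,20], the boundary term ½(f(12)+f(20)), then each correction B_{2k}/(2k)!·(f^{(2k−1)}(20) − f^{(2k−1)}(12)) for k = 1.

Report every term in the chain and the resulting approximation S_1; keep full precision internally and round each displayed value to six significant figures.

S_1 ≈ 24.8333

∫_12^20 ln(x) dx evaluates to 22.0958.
½[f(12) + f(20)] = ½[2.48491 + 2.99573] = 2.74032.
Running total after boundary: 24.8361.
Correction k=1: B_{2}/2! · (f^{(1)}(20) − f^{(1)}(12)) = 1/12 · (0.0500000 − 0.0833333) = -0.00277778.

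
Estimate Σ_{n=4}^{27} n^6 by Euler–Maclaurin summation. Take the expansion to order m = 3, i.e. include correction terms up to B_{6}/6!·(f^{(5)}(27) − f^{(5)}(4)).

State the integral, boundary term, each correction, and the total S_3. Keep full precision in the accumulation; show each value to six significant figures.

The integral term ∫_4^27 x^6 dx = 1.49433e+09.
½[f(4) + f(27)] = ½[4096.00 + 3.87420e+08] = 1.93712e+08.
Running total after boundary: 1.68805e+09.
k=1: B_{2}/(2)! × [f^{(1)}(27) − f^{(1)}(4)] = 1/12 × (8.60934e+07 − 6144.00) = 7.17394e+06.
Partial sum through k=1: 1.69522e+09.
k=2: B_{4}/(4)! × [f^{(3)}(27) − f^{(3)}(4)] = −1/720 × (2.36196e+06 − 7680.00) = -3269.83.
Partial sum through k=2: 1.69522e+09.
k=3: B_{6}/(6)! × [f^{(5)}(27) − f^{(5)}(4)] = 1/30240 × (19440.0 − 2880.00) = 0.547619.

S_3 ≈ 1.69522e+09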